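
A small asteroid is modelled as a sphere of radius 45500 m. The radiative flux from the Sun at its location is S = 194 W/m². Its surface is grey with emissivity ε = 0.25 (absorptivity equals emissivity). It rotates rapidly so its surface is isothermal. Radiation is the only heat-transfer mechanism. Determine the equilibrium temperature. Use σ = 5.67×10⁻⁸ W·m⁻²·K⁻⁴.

T ≈ 171 K

At equilibrium, absorbed power = emitted power.
Absorbing cross-section = πr² = 6.504×10⁹ m²; emitting surface = 4πr² = 2.602×10¹⁰ m² (ratio 4).
εS·A_cross = εσ·A_surf·T⁴  ⇒  T⁴ = S/(4σ)   (ε cancels).
T⁴ = 194/(4·5.67×10⁻⁸) = 8.554×10⁸ K⁴.
T = (8.554×10⁸)^(1/4).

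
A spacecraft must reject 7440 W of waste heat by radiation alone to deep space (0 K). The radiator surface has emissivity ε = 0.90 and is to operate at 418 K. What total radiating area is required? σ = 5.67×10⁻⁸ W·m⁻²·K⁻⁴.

P = εσA T⁴ ⇒ A = P/(εσT⁴).
T⁴ = 3.053×10¹⁰ K⁴.
A = 7440/(0.90 × 5.67×10⁻⁸ × 3.053×10¹⁰).

A ≈ 4.78 m²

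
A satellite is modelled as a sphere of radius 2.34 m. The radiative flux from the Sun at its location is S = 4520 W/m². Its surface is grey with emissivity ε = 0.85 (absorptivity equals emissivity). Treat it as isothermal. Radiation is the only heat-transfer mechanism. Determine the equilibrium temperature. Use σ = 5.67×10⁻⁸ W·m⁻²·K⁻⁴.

T ≈ 376 K

At equilibrium, absorbed power = emitted power.
Absorbing cross-section = πr² = 17.20 m²; emitting surface = 4πr² = 68.81 m² (ratio 4).
εS·A_cross = εσ·A_surf·T⁴  ⇒  T⁴ = S/(4σ)   (ε cancels).
T⁴ = 4520/(4·5.67×10⁻⁸) = 1.993×10¹⁰ K⁴.
T = (1.993×10¹⁰)^(1/4).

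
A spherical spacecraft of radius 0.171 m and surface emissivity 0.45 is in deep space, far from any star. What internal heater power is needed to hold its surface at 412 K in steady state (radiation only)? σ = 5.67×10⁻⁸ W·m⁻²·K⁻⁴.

P ≈ 270 W

P = εσ·4πr²·T⁴.
4πr² = 0.3675 m²; T⁴ = 2.881×10¹⁰ K⁴.
P = 0.45·5.67×10⁻⁸·0.3675·2.881×10¹⁰.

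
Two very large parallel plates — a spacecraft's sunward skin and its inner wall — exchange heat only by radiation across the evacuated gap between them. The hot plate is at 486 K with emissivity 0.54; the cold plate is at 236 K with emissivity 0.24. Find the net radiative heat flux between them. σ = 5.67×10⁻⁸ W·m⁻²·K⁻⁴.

q ≈ 595 W/m²

For two infinite grey parallel plates, q = σ(T₁⁴ − T₂⁴)/(1/ε₁ + 1/ε₂ − 1).
T₁⁴ − T₂⁴ = 5.579×10¹⁰ − 3.102×10⁹ = 5.269×10¹⁰ K⁴.
1/ε₁ + 1/ε₂ − 1 = 1.852 + 4.167 − 1 = 5.019.
q = 5.67×10⁻⁸ × 5.269×10¹⁰ / 5.019.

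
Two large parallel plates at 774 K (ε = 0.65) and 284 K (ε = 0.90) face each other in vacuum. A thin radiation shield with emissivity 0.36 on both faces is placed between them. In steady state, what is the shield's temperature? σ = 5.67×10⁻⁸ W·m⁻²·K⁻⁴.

In steady state the net flux on the hot side equals that on the cold side.
σ(T₁⁴−T_s⁴)/D₁ = σ(T_s⁴−T₂⁴)/D₂, with D₁ = 1/ε₁+1/ε_s−1 = 3.316, D₂ = 1/ε_s+1/ε₂−1 = 2.889.
Solve for T_s⁴: T_s⁴ = (D₂·T₁⁴ + D₁·T₂⁴)/(D₁+D₂) = 1.706×10¹¹ K⁴.

T_s ≈ 643 K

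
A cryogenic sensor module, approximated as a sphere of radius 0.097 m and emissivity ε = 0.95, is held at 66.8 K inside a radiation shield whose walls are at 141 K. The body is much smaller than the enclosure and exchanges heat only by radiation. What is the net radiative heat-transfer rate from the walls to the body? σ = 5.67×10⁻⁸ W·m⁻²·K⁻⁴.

P_net ≈ 2.39 W

For a small grey body in a large enclosure: P_net = εσA(T_body⁴ − T_wall⁴).
A = 4πr² = 0.1182 m²; T_body⁴ − T_wall⁴ = 1.991×10⁷ − 3.953×10⁸ = -3.753×10⁸ K⁴.
|P_net| = 0.95·5.67×10⁻⁸·0.1182·3.753×10⁸.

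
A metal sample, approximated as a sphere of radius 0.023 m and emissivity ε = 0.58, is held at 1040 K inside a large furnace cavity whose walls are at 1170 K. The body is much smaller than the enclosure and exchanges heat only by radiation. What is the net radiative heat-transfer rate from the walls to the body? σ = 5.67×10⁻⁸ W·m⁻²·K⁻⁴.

P_net ≈ 154 W

For a small grey body in a large enclosure: P_net = εσA(T_body⁴ − T_wall⁴).
A = 4πr² = 0.006648 m²; T_body⁴ − T_wall⁴ = 1.170×10¹² − 1.874×10¹² = -7.040×10¹¹ K⁴.
|P_net| = 0.58·5.67×10⁻⁸·0.006648·7.040×10¹¹.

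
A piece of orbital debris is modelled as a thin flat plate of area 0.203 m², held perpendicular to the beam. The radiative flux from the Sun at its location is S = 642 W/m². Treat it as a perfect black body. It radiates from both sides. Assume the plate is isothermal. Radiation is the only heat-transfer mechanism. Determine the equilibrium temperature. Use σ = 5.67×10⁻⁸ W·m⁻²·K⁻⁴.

T ≈ 274 K

At equilibrium, absorbed power = emitted power.
Absorbing cross-section = A = 0.2030 m²; emitting surface = 2A = 0.4060 m² (ratio 2).
S·A_cross = εσ·A_surf·T⁴  ⇒  T⁴ = S/(2σ).
T⁴ = 1.00·642/(2·5.67×10⁻⁸) = 5.661×10⁹ K⁴.
T = (5.661×10⁹)^(1/4).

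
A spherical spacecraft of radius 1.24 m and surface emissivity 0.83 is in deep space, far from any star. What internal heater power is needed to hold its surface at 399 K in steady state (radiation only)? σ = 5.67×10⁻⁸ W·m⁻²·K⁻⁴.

P ≈ 23000 W

P = εσ·4πr²·T⁴.
4πr² = 19.32 m²; T⁴ = 2.534×10¹⁰ K⁴.
P = 0.83·5.67×10⁻⁸·19.32·2.534×10¹⁰.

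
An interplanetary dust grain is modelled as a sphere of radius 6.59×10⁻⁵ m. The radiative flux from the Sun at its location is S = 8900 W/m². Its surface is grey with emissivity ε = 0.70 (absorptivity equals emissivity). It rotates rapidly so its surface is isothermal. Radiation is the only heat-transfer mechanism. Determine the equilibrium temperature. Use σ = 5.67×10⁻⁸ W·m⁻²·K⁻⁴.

T ≈ 445 K

At equilibrium, absorbed power = emitted power.
Absorbing cross-section = πr² = 1.364×10⁻⁸ m²; emitting surface = 4πr² = 5.457×10⁻⁸ m² (ratio 4).
εS·A_cross = εσ·A_surf·T⁴  ⇒  T⁴ = S/(4σ)   (ε cancels).
T⁴ = 8900/(4·5.67×10⁻⁸) = 3.924×10¹⁰ K⁴.
T = (3.924×10¹⁰)^(1/4).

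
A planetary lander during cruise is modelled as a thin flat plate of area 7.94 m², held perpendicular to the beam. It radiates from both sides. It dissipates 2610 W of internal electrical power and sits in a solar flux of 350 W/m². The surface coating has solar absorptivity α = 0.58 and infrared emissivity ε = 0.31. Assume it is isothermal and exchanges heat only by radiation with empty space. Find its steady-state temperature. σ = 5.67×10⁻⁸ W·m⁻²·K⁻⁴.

At steady state, absorbed solar power + internal power = radiated power.
Absorbed: α·S·A_cross = 0.58·350·7.940 = 1612 W (cross-section A).
Total input = 1612 + 2610 = 4222 W.
Radiated: εσ·A_surf·T⁴ with A_surf = 2A = 15.88 m².
T⁴ = 4222/(0.31·5.67×10⁻⁸·15.88) = 1.513×10¹⁰ K⁴.

T ≈ 351 K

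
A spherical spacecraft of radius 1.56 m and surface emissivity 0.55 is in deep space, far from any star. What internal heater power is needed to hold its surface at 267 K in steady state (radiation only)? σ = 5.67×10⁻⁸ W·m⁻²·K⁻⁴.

P ≈ 4850 W

P = εσ·4πr²·T⁴.
4πr² = 30.58 m²; T⁴ = 5.082×10⁹ K⁴.
P = 0.55·5.67×10⁻⁸·30.58·5.082×10⁹.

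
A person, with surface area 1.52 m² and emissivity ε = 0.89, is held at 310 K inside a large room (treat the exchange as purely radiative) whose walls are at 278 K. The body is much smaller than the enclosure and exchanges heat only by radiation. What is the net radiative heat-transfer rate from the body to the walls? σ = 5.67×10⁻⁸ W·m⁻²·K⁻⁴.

P_net ≈ 250 W

For a small grey body in a large enclosure: P_net = εσA(T_body⁴ − T_wall⁴).
A = 1.52 m²; T_body⁴ − T_wall⁴ = 9.235×10⁹ − 5.973×10⁹ = 3.262×10⁹ K⁴.
|P_net| = 0.89·5.67×10⁻⁸·1.520·3.262×10⁹.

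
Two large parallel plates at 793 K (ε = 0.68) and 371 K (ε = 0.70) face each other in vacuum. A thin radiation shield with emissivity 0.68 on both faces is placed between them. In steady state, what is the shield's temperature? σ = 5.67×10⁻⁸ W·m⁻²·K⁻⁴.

T_s ≈ 673 K

In steady state the net flux on the hot side equals that on the cold side.
σ(T₁⁴−T_s⁴)/D₁ = σ(T_s⁴−T₂⁴)/D₂, with D₁ = 1/ε₁+1/ε_s−1 = 1.941, D₂ = 1/ε_s+1/ε₂−1 = 1.899.
Solve for T_s⁴: T_s⁴ = (D₂·T₁⁴ + D₁·T₂⁴)/(D₁+D₂) = 2.051×10¹¹ K⁴.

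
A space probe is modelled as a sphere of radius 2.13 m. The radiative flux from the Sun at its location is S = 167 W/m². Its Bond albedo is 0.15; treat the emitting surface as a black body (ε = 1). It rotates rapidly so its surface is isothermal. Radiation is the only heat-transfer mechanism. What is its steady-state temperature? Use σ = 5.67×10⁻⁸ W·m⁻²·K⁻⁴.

At equilibrium, absorbed power = emitted power.
Absorbing cross-section = πr² = 14.25 m²; emitting surface = 4πr² = 57.01 m² (ratio 4).
(1−a)S·A_cross = εσ·A_surf·T⁴  ⇒  T⁴ = (1−a)S/(4σ).
T⁴ = 0.850·167/(4·5.67×10⁻⁸) = 6.259×10⁸ K⁴.
T = (6.259×10⁸)^(1/4).

T ≈ 158 K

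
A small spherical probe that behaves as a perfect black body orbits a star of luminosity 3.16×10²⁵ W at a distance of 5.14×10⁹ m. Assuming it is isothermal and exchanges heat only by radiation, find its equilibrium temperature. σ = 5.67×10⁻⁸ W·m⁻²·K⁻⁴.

First find the stellar flux at distance d: S = L/(4πd²) = 3.16×10²⁵/(4π·(5.14×10⁹)²) = 95180 W/m².
For an isothermal sphere, absorbed (1−a)S·πr² = emitted σ·4πr²·T⁴, so T⁴ = (1−a)S/(4σ).
T⁴ = 1.00·95180/(4·5.67×10⁻⁸) = 4.197×10¹¹ K⁴.

T ≈ 805 K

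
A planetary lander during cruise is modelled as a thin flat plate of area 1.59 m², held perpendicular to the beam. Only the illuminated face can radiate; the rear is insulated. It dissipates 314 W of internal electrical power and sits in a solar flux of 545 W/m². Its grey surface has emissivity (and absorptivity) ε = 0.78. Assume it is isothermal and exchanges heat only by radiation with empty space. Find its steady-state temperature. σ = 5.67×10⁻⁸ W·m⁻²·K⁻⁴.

T ≈ 344 K

At steady state, absorbed solar power + internal power = radiated power.
Absorbed: α·S·A_cross = 0.78·545·1.590 = 675.9 W (cross-section A).
Total input = 675.9 + 314 = 989.9 W.
Radiated: εσ·A_surf·T⁴ with A_surf = A = 1.590 m².
T⁴ = 989.9/(0.78·5.67×10⁻⁸·1.590) = 1.408×10¹⁰ K⁴.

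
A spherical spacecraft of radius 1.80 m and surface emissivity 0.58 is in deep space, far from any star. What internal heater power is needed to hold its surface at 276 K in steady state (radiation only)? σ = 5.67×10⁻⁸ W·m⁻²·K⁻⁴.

P ≈ 7770 W

P = εσ·4πr²·T⁴.
4πr² = 40.72 m²; T⁴ = 5.803×10⁹ K⁴.
P = 0.58·5.67×10⁻⁸·40.72·5.803×10⁹.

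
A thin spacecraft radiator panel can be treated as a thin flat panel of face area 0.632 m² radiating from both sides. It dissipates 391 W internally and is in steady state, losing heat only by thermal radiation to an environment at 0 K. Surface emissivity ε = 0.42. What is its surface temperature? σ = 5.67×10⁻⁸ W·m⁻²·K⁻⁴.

Steady state: internal power = radiated power, P = εσA T⁴.
Radiating area A = 2·0.632 = 1.264 m².
T⁴ = P/(εσA) = 391/(0.42·5.67×10⁻⁸·1.264) = 1.299×10¹⁰ K⁴.
T = (1.299×10¹⁰)^(1/4).

T ≈ 338 K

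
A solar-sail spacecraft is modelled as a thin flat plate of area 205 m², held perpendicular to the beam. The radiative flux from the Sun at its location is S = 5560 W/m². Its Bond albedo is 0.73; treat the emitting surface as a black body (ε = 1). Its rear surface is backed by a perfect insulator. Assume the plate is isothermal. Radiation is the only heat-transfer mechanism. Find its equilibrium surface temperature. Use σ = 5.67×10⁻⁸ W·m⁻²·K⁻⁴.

At equilibrium, absorbed power = emitted power.
Absorbing cross-section = A = 205.0 m²; emitting surface = A = 205.0 m² (ratio 1).
(1−a)S·A_cross = εσ·A_surf·T⁴  ⇒  T⁴ = (1−a)S/(1σ).
T⁴ = 0.270·5560/(1·5.67×10⁻⁸) = 2.648×10¹⁰ K⁴.
T = (2.648×10¹⁰)^(1/4).

T ≈ 403 K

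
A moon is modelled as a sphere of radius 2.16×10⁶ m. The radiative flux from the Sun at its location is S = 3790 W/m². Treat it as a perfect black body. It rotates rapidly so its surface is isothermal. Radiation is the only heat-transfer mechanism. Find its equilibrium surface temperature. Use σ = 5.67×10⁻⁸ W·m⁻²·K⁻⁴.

T ≈ 360 K

At equilibrium, absorbed power = emitted power.
Absorbing cross-section = πr² = 1.466×10¹³ m²; emitting surface = 4πr² = 5.863×10¹³ m² (ratio 4).
S·A_cross = εσ·A_surf·T⁴  ⇒  T⁴ = S/(4σ).
T⁴ = 1.00·3790/(4·5.67×10⁻⁸) = 1.671×10¹⁰ K⁴.
T = (1.671×10¹⁰)^(1/4).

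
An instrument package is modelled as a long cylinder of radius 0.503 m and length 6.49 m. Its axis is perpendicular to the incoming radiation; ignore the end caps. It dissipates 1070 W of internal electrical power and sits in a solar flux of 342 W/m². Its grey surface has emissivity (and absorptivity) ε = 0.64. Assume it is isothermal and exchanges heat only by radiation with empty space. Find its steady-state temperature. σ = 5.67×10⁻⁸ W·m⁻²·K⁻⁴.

At steady state, absorbed solar power + internal power = radiated power.
Absorbed: α·S·A_cross = 0.64·342·6.529 = 1429 W (cross-section 2rL).
Total input = 1429 + 1070 = 2499 W.
Radiated: εσ·A_surf·T⁴ with A_surf = 2πrL = 20.51 m².
T⁴ = 2499/(0.64·5.67×10⁻⁸·20.51) = 3.358×10⁹ K⁴.

T ≈ 241 K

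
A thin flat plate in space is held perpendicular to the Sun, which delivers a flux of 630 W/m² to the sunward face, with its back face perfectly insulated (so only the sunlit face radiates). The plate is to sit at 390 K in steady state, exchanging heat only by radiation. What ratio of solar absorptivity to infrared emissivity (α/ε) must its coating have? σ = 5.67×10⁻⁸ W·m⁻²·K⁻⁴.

α/ε ≈ 2.08

Balance: αS·A = εσ·1A·T⁴ ⇒ α/ε = σT⁴/S.
α/ε = 5.67×10⁻⁸·(390)⁴/630 = 5.67×10⁻⁸·2.313×10¹⁰/630.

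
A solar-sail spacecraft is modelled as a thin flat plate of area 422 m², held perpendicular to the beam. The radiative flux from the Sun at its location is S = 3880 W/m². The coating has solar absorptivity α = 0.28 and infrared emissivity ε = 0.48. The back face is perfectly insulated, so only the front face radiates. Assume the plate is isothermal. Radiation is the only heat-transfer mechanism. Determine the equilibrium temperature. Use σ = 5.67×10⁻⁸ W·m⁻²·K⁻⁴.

At equilibrium, absorbed power = emitted power.
Absorbing cross-section = A = 422.0 m²; emitting surface = A = 422.0 m² (ratio 1).
αS·A_cross = εσ·A_surf·T⁴  ⇒  T⁴ = αS/(ε·1σ).
T⁴ = 0.280·3880/(0.48·1·5.67×10⁻⁸) = 3.992×10¹⁰ K⁴.
T = (3.992×10¹⁰)^(1/4).

T ≈ 447 K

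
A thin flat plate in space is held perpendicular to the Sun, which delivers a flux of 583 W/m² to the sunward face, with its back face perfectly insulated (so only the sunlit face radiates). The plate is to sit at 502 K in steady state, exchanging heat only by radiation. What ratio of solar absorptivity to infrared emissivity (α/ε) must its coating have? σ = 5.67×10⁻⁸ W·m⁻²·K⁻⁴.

Balance: αS·A = εσ·1A·T⁴ ⇒ α/ε = σT⁴/S.
α/ε = 5.67×10⁻⁸·(502)⁴/583 = 5.67×10⁻⁸·6.351×10¹⁰/583.

α/ε ≈ 6.18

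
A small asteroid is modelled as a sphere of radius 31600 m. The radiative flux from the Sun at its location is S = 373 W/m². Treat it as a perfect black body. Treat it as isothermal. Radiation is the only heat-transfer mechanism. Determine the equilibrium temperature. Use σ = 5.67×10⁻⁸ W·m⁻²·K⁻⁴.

T ≈ 201 K

At equilibrium, absorbed power = emitted power.
Absorbing cross-section = πr² = 3.137×10⁹ m²; emitting surface = 4πr² = 1.255×10¹⁰ m² (ratio 4).
S·A_cross = εσ·A_surf·T⁴  ⇒  T⁴ = S/(4σ).
T⁴ = 1.00·373/(4·5.67×10⁻⁸) = 1.645×10⁹ K⁴.
T = (1.645×10⁹)^(1/4).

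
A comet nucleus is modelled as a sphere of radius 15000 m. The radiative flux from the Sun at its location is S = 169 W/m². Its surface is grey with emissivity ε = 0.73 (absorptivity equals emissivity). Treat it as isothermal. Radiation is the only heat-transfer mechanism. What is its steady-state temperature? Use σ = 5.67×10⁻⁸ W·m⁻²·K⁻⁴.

At equilibrium, absorbed power = emitted power.
Absorbing cross-section = πr² = 7.069×10⁸ m²; emitting surface = 4πr² = 2.827×10⁹ m² (ratio 4).
εS·A_cross = εσ·A_surf·T⁴  ⇒  T⁴ = S/(4σ)   (ε cancels).
T⁴ = 169/(4·5.67×10⁻⁸) = 7.451×10⁸ K⁴.
T = (7.451×10⁸)^(1/4).

T ≈ 165 K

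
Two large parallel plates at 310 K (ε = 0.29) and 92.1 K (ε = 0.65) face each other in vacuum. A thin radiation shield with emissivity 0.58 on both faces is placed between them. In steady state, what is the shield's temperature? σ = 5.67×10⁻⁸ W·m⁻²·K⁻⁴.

T_s ≈ 240 K

In steady state the net flux on the hot side equals that on the cold side.
σ(T₁⁴−T_s⁴)/D₁ = σ(T_s⁴−T₂⁴)/D₂, with D₁ = 1/ε₁+1/ε_s−1 = 4.172, D₂ = 1/ε_s+1/ε₂−1 = 2.263.
Solve for T_s⁴: T_s⁴ = (D₂·T₁⁴ + D₁·T₂⁴)/(D₁+D₂) = 3.294×10⁹ K⁴.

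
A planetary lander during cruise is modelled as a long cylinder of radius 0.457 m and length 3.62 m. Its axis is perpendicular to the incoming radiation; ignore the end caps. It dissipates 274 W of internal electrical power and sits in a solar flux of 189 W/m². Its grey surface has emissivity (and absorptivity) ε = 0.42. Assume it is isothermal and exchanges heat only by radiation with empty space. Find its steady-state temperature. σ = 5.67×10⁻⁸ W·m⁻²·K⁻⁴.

T ≈ 216 K

At steady state, absorbed solar power + internal power = radiated power.
Absorbed: α·S·A_cross = 0.42·189·3.309 = 262.6 W (cross-section 2rL).
Total input = 262.6 + 274 = 536.6 W.
Radiated: εσ·A_surf·T⁴ with A_surf = 2πrL = 10.39 m².
T⁴ = 536.6/(0.42·5.67×10⁻⁸·10.39) = 2.168×10⁹ K⁴.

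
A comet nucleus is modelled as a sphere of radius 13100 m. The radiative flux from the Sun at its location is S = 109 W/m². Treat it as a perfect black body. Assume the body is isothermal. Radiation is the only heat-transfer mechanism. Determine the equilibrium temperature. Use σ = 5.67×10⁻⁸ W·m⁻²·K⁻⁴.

T ≈ 148 K

At equilibrium, absorbed power = emitted power.
Absorbing cross-section = πr² = 5.391×10⁸ m²; emitting surface = 4πr² = 2.157×10⁹ m² (ratio 4).
S·A_cross = εσ·A_surf·T⁴  ⇒  T⁴ = S/(4σ).
T⁴ = 1.00·109/(4·5.67×10⁻⁸) = 4.806×10⁸ K⁴.
T = (4.806×10⁸)^(1/4).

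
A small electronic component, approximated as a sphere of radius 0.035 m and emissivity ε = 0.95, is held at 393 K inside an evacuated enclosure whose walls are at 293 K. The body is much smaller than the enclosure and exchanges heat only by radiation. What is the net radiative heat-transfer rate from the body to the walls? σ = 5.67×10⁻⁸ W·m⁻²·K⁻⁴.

For a small grey body in a large enclosure: P_net = εσA(T_body⁴ − T_wall⁴).
A = 4πr² = 0.01539 m²; T_body⁴ − T_wall⁴ = 2.385×10¹⁰ − 7.370×10⁹ = 1.648×10¹⁰ K⁴.
|P_net| = 0.95·5.67×10⁻⁸·0.01539·1.648×10¹⁰.

P_net ≈ 13.7 W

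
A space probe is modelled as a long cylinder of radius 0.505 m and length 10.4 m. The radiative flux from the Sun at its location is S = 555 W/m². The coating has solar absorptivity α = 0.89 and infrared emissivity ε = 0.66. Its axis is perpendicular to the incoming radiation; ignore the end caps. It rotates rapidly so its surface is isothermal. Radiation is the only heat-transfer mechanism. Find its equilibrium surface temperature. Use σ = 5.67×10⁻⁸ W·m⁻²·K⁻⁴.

T ≈ 255 K

At equilibrium, absorbed power = emitted power.
Absorbing cross-section = 2rL = 10.50 m²; emitting surface = 2πrL = 33.00 m² (ratio π).
αS·A_cross = εσ·A_surf·T⁴  ⇒  T⁴ = αS/(ε·πσ).
T⁴ = 0.890·555/(0.66·π·5.67×10⁻⁸) = 4.202×10⁹ K⁴.
T = (4.202×10⁹)^(1/4).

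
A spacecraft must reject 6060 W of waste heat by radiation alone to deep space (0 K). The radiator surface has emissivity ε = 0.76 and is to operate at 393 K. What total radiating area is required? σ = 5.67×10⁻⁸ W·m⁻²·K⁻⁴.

P = εσA T⁴ ⇒ A = P/(εσT⁴).
T⁴ = 2.385×10¹⁰ K⁴.
A = 6060/(0.76 × 5.67×10⁻⁸ × 2.385×10¹⁰).

A ≈ 5.90 m²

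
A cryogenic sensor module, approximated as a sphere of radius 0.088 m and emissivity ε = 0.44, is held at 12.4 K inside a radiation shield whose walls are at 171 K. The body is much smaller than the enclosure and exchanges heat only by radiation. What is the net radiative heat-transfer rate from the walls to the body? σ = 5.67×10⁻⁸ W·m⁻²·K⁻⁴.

P_net ≈ 2.08 W

For a small grey body in a large enclosure: P_net = εσA(T_body⁴ − T_wall⁴).
A = 4πr² = 0.09731 m²; T_body⁴ − T_wall⁴ = 23640 − 8.550×10⁸ = -8.550×10⁸ K⁴.
|P_net| = 0.44·5.67×10⁻⁸·0.09731·8.550×10⁸.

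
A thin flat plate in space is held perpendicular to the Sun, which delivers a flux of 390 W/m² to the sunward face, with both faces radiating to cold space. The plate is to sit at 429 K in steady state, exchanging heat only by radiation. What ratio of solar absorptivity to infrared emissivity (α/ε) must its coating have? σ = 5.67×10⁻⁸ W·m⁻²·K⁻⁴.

Balance: αS·A = εσ·2A·T⁴ ⇒ α/ε = 2σT⁴/S.
α/ε = 2·5.67×10⁻⁸·(429)⁴/390 = 2·5.67×10⁻⁸·3.387×10¹⁰/390.

α/ε ≈ 9.85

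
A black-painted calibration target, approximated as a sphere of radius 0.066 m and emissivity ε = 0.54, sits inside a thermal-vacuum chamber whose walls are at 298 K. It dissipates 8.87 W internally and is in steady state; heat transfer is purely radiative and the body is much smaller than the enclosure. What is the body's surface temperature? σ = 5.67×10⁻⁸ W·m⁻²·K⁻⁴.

T ≈ 339 K

For a small grey body in a large enclosure, net radiated power = εσA(T⁴ − T_w⁴).
Steady state: P = εσA(T⁴ − T_w⁴) with A = 4πr² = 0.05474 m².
T⁴ = P/(εσA) + T_w⁴ = 8.87/(0.54·5.67×10⁻⁸·0.05474) + (298)⁴
    = 5.292×10⁹ + 7.886×10⁹ = 1.318×10¹⁰ K⁴.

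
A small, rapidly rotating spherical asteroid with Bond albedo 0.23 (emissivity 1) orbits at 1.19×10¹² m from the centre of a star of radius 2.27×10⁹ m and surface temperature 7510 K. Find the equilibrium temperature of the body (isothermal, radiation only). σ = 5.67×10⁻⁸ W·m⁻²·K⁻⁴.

T ≈ 217 K

The star's surface emits σT_*⁴; at distance d the flux is S = σT_*⁴(R_*/d)².
S = 5.67×10⁻⁸·(7510)⁴·(2.27×10⁹/1.19×10¹²)² = 656.3 W/m².
For an isothermal sphere T⁴ = (1−a)S/(4σ) = 2.228×10⁹ K⁴.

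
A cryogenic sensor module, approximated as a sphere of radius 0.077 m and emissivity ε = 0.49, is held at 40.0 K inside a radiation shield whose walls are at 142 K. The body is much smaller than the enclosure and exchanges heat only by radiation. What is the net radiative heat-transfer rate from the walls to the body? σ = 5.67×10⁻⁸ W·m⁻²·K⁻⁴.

P_net ≈ 0.836 W

For a small grey body in a large enclosure: P_net = εσA(T_body⁴ − T_wall⁴).
A = 4πr² = 0.07451 m²; T_body⁴ − T_wall⁴ = 2.560×10⁶ − 4.066×10⁸ = -4.040×10⁸ K⁴.
|P_net| = 0.49·5.67×10⁻⁸·0.07451·4.040×10⁸.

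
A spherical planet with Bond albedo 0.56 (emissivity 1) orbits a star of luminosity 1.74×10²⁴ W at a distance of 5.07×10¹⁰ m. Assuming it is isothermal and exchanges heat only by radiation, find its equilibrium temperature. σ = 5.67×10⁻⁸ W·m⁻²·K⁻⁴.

First find the stellar flux at distance d: S = L/(4πd²) = 1.74×10²⁴/(4π·(5.07×10¹⁰)²) = 53.87 W/m².
For an isothermal sphere, absorbed (1−a)S·πr² = emitted σ·4πr²·T⁴, so T⁴ = (1−a)S/(4σ).
T⁴ = 0.440·53.87/(4·5.67×10⁻⁸) = 1.045×10⁸ K⁴.

T ≈ 101 K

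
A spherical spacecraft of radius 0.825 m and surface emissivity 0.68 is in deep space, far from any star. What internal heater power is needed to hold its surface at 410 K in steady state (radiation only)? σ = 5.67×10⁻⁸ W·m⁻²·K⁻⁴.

P = εσ·4πr²·T⁴.
4πr² = 8.553 m²; T⁴ = 2.826×10¹⁰ K⁴.
P = 0.68·5.67×10⁻⁸·8.553·2.826×10¹⁰.

P ≈ 9320 W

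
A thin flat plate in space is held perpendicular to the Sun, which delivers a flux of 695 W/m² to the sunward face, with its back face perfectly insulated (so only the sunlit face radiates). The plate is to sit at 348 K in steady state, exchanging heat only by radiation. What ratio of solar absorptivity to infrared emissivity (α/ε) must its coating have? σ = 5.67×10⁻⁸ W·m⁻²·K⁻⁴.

Balance: αS·A = εσ·1A·T⁴ ⇒ α/ε = σT⁴/S.
α/ε = 5.67×10⁻⁸·(348)⁴/695 = 5.67×10⁻⁸·1.467×10¹⁰/695.

α/ε ≈ 1.20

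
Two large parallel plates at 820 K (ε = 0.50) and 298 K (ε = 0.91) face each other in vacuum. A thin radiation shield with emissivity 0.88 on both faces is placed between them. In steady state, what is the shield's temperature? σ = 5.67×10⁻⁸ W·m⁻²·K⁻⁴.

In steady state the net flux on the hot side equals that on the cold side.
σ(T₁⁴−T_s⁴)/D₁ = σ(T_s⁴−T₂⁴)/D₂, with D₁ = 1/ε₁+1/ε_s−1 = 2.136, D₂ = 1/ε_s+1/ε₂−1 = 1.235.
Solve for T_s⁴: T_s⁴ = (D₂·T₁⁴ + D₁·T₂⁴)/(D₁+D₂) = 1.706×10¹¹ K⁴.

T_s ≈ 643 K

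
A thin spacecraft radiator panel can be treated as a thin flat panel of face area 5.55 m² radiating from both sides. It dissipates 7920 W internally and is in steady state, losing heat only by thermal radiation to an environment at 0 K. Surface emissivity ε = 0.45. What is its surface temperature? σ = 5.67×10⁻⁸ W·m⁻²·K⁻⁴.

Steady state: internal power = radiated power, P = εσA T⁴.
Radiating area A = 2·5.55 = 11.10 m².
T⁴ = P/(εσA) = 7920/(0.45·5.67×10⁻⁸·11.10) = 2.796×10¹⁰ K⁴.
T = (2.796×10¹⁰)^(1/4).

T ≈ 409 K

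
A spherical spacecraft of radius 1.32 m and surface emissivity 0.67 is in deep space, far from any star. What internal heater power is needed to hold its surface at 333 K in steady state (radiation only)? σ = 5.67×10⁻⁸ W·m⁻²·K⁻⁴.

P ≈ 10200 W

P = εσ·4πr²·T⁴.
4πr² = 21.90 m²; T⁴ = 1.230×10¹⁰ K⁴.
P = 0.67·5.67×10⁻⁸·21.90·1.230×10¹⁰.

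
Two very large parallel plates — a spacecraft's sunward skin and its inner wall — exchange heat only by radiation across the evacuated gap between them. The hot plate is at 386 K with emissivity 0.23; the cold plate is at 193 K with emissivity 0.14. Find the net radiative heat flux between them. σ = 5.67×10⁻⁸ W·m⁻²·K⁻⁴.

q ≈ 112 W/m²

For two infinite grey parallel plates, q = σ(T₁⁴ − T₂⁴)/(1/ε₁ + 1/ε₂ − 1).
T₁⁴ − T₂⁴ = 2.220×10¹⁰ − 1.387×10⁹ = 2.081×10¹⁰ K⁴.
1/ε₁ + 1/ε₂ − 1 = 4.348 + 7.143 − 1 = 10.49.
q = 5.67×10⁻⁸ × 2.081×10¹⁰ / 10.49.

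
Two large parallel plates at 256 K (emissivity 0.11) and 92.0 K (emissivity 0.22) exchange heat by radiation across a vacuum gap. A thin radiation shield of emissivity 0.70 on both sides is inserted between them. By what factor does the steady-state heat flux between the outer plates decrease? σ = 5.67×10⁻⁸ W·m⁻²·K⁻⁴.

Without shield: q₀ = σΔ(T⁴)/(1/ε₁+1/ε₂−1) with denominator 12.64.
With shield the two gaps are in series; the resistances add: (1/ε₁+1/ε_s−1)+(1/ε_s+1/ε₂−1) = 9.519+4.974 = 14.49.
Heat-flux ratio q₀/q = 14.49/12.64.

factor ≈ 1.15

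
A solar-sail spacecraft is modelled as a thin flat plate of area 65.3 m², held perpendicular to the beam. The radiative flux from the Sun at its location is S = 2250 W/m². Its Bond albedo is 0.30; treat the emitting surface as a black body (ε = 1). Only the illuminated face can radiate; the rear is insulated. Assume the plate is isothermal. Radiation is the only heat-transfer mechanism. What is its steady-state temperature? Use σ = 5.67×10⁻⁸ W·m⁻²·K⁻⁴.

T ≈ 408 K

At equilibrium, absorbed power = emitted power.
Absorbing cross-section = A = 65.30 m²; emitting surface = A = 65.30 m² (ratio 1).
(1−a)S·A_cross = εσ·A_surf·T⁴  ⇒  T⁴ = (1−a)S/(1σ).
T⁴ = 0.700·2250/(1·5.67×10⁻⁸) = 2.778×10¹⁰ K⁴.
T = (2.778×10¹⁰)^(1/4).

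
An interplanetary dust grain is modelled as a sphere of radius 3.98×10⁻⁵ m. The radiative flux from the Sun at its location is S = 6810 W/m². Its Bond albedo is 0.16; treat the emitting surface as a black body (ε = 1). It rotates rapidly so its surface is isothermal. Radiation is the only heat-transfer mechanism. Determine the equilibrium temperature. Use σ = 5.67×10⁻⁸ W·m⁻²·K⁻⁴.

At equilibrium, absorbed power = emitted power.
Absorbing cross-section = πr² = 4.976×10⁻⁹ m²; emitting surface = 4πr² = 1.991×10⁻⁸ m² (ratio 4).
(1−a)S·A_cross = εσ·A_surf·T⁴  ⇒  T⁴ = (1−a)S/(4σ).
T⁴ = 0.840·6810/(4·5.67×10⁻⁸) = 2.522×10¹⁰ K⁴.
T = (2.522×10¹⁰)^(1/4).

T ≈ 399 K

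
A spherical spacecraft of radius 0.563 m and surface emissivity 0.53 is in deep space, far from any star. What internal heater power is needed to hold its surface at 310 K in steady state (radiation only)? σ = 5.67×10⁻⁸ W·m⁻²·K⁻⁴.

P = εσ·4πr²·T⁴.
4πr² = 3.983 m²; T⁴ = 9.235×10⁹ K⁴.
P = 0.53·5.67×10⁻⁸·3.983·9.235×10⁹.

P ≈ 1110 W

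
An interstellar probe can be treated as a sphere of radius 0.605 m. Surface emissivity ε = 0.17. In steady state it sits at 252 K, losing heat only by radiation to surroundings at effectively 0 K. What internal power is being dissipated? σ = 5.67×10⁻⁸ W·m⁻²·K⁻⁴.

P ≈ 179 W

Steady state: P = εσA T⁴.
A = 4πr² = 4.600 m²; T⁴ = (252)⁴ = 4.033×10⁹ K⁴.
P = 0.17 × 5.67×10⁻⁸ × 4.600 × 4.033×10⁹.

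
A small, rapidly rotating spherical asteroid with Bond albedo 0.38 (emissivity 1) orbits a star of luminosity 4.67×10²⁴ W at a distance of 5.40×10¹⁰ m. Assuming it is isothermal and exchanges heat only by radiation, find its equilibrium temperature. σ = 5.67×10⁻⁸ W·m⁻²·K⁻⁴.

First find the stellar flux at distance d: S = L/(4πd²) = 4.67×10²⁴/(4π·(5.40×10¹⁰)²) = 127.4 W/m².
For an isothermal sphere, absorbed (1−a)S·πr² = emitted σ·4πr²·T⁴, so T⁴ = (1−a)S/(4σ).
T⁴ = 0.620·127.4/(4·5.67×10⁻⁸) = 3.484×10⁸ K⁴.

T ≈ 137 K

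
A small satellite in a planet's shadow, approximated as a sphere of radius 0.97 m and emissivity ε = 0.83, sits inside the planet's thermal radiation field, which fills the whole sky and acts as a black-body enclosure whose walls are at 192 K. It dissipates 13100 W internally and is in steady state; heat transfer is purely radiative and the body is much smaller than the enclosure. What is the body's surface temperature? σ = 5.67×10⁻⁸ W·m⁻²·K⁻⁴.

T ≈ 397 K

For a small grey body in a large enclosure, net radiated power = εσA(T⁴ − T_w⁴).
Steady state: P = εσA(T⁴ − T_w⁴) with A = 4πr² = 11.82 m².
T⁴ = P/(εσA) + T_w⁴ = 13100/(0.83·5.67×10⁻⁸·11.82) + (192)⁴
    = 2.354×10¹⁰ + 1.359×10⁹ = 2.490×10¹⁰ K⁴.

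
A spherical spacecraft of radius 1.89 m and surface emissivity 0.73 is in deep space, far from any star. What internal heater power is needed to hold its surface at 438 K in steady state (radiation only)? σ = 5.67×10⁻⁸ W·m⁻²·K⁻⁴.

P = εσ·4πr²·T⁴.
4πr² = 44.89 m²; T⁴ = 3.680×10¹⁰ K⁴.
P = 0.73·5.67×10⁻⁸·44.89·3.680×10¹⁰.

P ≈ 68400 W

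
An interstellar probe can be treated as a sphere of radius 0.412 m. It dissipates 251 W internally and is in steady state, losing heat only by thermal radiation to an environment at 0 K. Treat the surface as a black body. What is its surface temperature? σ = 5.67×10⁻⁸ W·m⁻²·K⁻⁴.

T ≈ 213 K

Steady state: internal power = radiated power, P = εσA T⁴.
Radiating area A = 4πr² = 2.133 m².
T⁴ = P/(εσA) = 251/(1.0·5.67×10⁻⁸·2.133) = 2.075×10⁹ K⁴.
T = (2.075×10⁹)^(1/4).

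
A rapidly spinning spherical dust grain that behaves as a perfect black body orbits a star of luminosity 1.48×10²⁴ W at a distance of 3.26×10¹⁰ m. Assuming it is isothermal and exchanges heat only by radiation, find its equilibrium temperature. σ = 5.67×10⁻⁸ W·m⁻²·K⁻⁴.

T ≈ 149 K

First find the stellar flux at distance d: S = L/(4πd²) = 1.48×10²⁴/(4π·(3.26×10¹⁰)²) = 110.8 W/m².
For an isothermal sphere, absorbed (1−a)S·πr² = emitted σ·4πr²·T⁴, so T⁴ = (1−a)S/(4σ).
T⁴ = 1.00·110.8/(4·5.67×10⁻⁸) = 4.886×10⁸ K⁴.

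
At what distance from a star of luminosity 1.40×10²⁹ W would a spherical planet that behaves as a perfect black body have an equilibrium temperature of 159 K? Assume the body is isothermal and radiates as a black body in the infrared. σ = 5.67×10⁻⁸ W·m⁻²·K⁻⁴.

d ≈ 8.77×10¹² m

For an isothermal black-emitting sphere, (1−a)S·πr² = σ·4πr²·T⁴ ⇒ S = 4σT⁴/(1−a).
S = 4·5.67×10⁻⁸·(159)⁴/1.00 = 145.0 W/m².
Flux falls as S = L/(4πd²), so d = √(L/(4πS)) = √(1.40×10²⁹/(4π·145.0)).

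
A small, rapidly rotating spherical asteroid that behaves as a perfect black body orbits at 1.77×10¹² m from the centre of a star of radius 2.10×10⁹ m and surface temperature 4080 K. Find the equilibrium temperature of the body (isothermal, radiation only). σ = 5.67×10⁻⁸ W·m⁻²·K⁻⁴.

T ≈ 99.4 K

The star's surface emits σT_*⁴; at distance d the flux is S = σT_*⁴(R_*/d)².
S = 5.67×10⁻⁸·(4080)⁴·(2.10×10⁹/1.77×10¹²)² = 22.12 W/m².
For an isothermal sphere T⁴ = (1−a)S/(4σ) = 9.752×10⁷ K⁴.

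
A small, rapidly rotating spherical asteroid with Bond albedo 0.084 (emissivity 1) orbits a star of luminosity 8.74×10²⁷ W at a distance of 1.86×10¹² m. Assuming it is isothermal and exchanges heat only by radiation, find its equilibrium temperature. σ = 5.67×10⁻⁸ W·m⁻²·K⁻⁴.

First find the stellar flux at distance d: S = L/(4πd²) = 8.74×10²⁷/(4π·(1.86×10¹²)²) = 201.0 W/m².
For an isothermal sphere, absorbed (1−a)S·πr² = emitted σ·4πr²·T⁴, so T⁴ = (1−a)S/(4σ).
T⁴ = 0.916·201.0/(4·5.67×10⁻⁸) = 8.119×10⁸ K⁴.

T ≈ 169 K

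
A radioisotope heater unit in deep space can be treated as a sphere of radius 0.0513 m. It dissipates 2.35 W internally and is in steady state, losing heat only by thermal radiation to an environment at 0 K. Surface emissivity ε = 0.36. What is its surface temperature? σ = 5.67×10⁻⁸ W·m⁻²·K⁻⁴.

Steady state: internal power = radiated power, P = εσA T⁴.
Radiating area A = 4πr² = 0.03307 m².
T⁴ = P/(εσA) = 2.35/(0.36·5.67×10⁻⁸·0.03307) = 3.481×10⁹ K⁴.
T = (3.481×10⁹)^(1/4).

T ≈ 243 K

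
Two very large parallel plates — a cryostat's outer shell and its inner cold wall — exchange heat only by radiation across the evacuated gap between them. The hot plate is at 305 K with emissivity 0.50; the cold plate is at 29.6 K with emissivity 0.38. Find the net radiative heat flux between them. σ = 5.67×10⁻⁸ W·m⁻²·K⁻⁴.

For two infinite grey parallel plates, q = σ(T₁⁴ − T₂⁴)/(1/ε₁ + 1/ε₂ − 1).
T₁⁴ − T₂⁴ = 8.654×10⁹ − 7.677×10⁵ = 8.653×10⁹ K⁴.
1/ε₁ + 1/ε₂ − 1 = 2.000 + 2.632 − 1 = 3.632.
q = 5.67×10⁻⁸ × 8.653×10⁹ / 3.632.

q ≈ 135 W/m²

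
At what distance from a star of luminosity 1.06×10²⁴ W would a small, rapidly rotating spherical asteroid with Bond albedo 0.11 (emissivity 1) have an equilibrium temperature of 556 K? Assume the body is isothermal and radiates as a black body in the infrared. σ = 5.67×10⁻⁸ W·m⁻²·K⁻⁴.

d ≈ 1.86×10⁹ m

For an isothermal black-emitting sphere, (1−a)S·πr² = σ·4πr²·T⁴ ⇒ S = 4σT⁴/(1−a).
S = 4·5.67×10⁻⁸·(556)⁴/0.890 = 24350 W/m².
Flux falls as S = L/(4πd²), so d = √(L/(4πS)) = √(1.06×10²⁴/(4π·24350)).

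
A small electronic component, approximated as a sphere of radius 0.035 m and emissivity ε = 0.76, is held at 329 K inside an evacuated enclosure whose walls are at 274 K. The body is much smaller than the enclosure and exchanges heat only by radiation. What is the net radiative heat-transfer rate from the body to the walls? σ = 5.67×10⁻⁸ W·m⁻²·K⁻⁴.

For a small grey body in a large enclosure: P_net = εσA(T_body⁴ − T_wall⁴).
A = 4πr² = 0.01539 m²; T_body⁴ − T_wall⁴ = 1.172×10¹⁰ − 5.636×10⁹ = 6.080×10⁹ K⁴.
|P_net| = 0.76·5.67×10⁻⁸·0.01539·6.080×10⁹.

P_net ≈ 4.03 W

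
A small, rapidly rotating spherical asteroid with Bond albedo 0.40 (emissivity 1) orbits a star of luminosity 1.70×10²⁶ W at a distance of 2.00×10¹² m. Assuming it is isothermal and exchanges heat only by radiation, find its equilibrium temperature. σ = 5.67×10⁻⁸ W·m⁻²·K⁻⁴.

T ≈ 54.7 K

First find the stellar flux at distance d: S = L/(4πd²) = 1.70×10²⁶/(4π·(2.00×10¹²)²) = 3.382 W/m².
For an isothermal sphere, absorbed (1−a)S·πr² = emitted σ·4πr²·T⁴, so T⁴ = (1−a)S/(4σ).
T⁴ = 0.600·3.382/(4·5.67×10⁻⁸) = 8.947×10⁶ K⁴.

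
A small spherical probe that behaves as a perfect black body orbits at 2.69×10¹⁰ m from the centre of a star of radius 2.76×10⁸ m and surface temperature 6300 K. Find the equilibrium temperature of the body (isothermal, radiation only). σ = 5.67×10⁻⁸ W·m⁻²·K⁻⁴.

T ≈ 451 K

The star's surface emits σT_*⁴; at distance d the flux is S = σT_*⁴(R_*/d)².
S = 5.67×10⁻⁸·(6300)⁴·(2.76×10⁸/2.69×10¹⁰)² = 9403 W/m².
For an isothermal sphere T⁴ = (1−a)S/(4σ) = 4.146×10¹⁰ K⁴.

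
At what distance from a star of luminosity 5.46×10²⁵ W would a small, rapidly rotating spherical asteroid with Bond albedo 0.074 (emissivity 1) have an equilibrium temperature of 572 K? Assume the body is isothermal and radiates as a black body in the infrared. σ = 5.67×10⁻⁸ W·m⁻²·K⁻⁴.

d ≈ 1.29×10¹⁰ m

For an isothermal black-emitting sphere, (1−a)S·πr² = σ·4πr²·T⁴ ⇒ S = 4σT⁴/(1−a).
S = 4·5.67×10⁻⁸·(572)⁴/0.926 = 26220 W/m².
Flux falls as S = L/(4πd²), so d = √(L/(4πS)) = √(5.46×10²⁵/(4π·26220)).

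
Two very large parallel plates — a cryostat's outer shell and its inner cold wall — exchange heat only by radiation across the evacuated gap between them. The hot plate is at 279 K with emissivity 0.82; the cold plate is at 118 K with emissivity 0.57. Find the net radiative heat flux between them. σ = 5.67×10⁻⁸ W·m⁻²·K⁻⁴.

q ≈ 168 W/m²

For two infinite grey parallel plates, q = σ(T₁⁴ − T₂⁴)/(1/ε₁ + 1/ε₂ − 1).
T₁⁴ − T₂⁴ = 6.059×10⁹ − 1.939×10⁸ = 5.865×10⁹ K⁴.
1/ε₁ + 1/ε₂ − 1 = 1.220 + 1.754 − 1 = 1.974.
q = 5.67×10⁻⁸ × 5.865×10⁹ / 1.974.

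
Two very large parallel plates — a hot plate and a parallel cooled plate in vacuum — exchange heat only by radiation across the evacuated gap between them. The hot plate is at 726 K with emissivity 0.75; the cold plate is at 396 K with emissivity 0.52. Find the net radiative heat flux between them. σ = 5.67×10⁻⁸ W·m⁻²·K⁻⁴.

For two infinite grey parallel plates, q = σ(T₁⁴ − T₂⁴)/(1/ε₁ + 1/ε₂ − 1).
T₁⁴ − T₂⁴ = 2.778×10¹¹ − 2.459×10¹⁰ = 2.532×10¹¹ K⁴.
1/ε₁ + 1/ε₂ − 1 = 1.333 + 1.923 − 1 = 2.256.
q = 5.67×10⁻⁸ × 2.532×10¹¹ / 2.256.

q ≈ 6360 W/m²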